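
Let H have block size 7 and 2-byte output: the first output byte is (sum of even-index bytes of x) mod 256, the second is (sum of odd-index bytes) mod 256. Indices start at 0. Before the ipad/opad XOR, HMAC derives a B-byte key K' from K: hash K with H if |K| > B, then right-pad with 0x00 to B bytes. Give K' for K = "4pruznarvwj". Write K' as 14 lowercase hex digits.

|K| = 11 > B = 7, so first hash the key.
H(K): even-index sum = 609 mod 256 = 97; odd-index sum = 572 mod 256 = 60 → 61 3c.
Zero-pad H(K) = 61 3c to 7 bytes: K' = 61 3c 00 00 00 00 00.

613c0000000000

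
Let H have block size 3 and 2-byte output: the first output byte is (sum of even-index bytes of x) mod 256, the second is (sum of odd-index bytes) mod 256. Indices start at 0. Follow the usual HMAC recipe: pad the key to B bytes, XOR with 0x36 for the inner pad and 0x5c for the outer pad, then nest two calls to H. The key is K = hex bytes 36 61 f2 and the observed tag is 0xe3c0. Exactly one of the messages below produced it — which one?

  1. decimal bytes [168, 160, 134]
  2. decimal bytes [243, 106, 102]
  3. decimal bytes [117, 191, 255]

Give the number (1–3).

Key hex bytes 36 61 f2 is exactly B = 3 bytes: K' = 36 61 f2.
K' ⊕ ipad = 00 57 c4; K' ⊕ opad = 6a 3d ae.
m1: inner = H(00 57 c4 a8 a0 86) = 64 85; tag = H(6a 3d ae 64 85) = 9da1
m2: inner = H(00 57 c4 f3 6a 66) = 2e b0; tag = H(6a 3d ae 2e b0) = c86b
m3: inner = H(00 57 c4 75 bf ff) = 83 cb; tag = H(6a 3d ae 83 cb) = e3c0 ← matches

3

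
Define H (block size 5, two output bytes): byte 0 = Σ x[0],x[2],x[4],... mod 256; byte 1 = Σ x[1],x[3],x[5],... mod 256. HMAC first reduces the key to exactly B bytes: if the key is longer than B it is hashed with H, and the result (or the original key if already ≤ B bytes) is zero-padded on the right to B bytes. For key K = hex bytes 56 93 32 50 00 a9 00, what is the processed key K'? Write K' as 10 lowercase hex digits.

|K| = 7 > B = 5, so first hash the key.
H(K): even-index sum = 136 mod 256 = 136; odd-index sum = 396 mod 256 = 140 → 88 8c.
Zero-pad H(K) = 88 8c to 5 bytes: K' = 88 8c 00 00 00.

888c000000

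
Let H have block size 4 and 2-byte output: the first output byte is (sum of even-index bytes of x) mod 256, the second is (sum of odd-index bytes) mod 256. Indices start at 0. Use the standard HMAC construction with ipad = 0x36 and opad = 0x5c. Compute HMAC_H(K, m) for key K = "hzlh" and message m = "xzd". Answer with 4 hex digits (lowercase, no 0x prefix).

Key "hzlh" = 68 7a 6c 68 is exactly B = 4 bytes: K' = 68 7a 6c 68.
K' ⊕ ipad = 5e 4c 5a 5e.  K' ⊕ opad = 34 26 30 34.
Inner input = (K'⊕ipad) ∥ m = 5e 4c 5a 5e ∥ 78 7a 64.
Inner hash: even-index sum = 404 mod 256 = 148; odd-index sum = 292 mod 256 = 36 → 94 24.
Outer input = (K'⊕opad) ∥ inner = 34 26 30 34 ∥ 94 24.
Outer hash (tag): even-index sum = 248 mod 256 = 248; odd-index sum = 126 mod 256 = 126 → f8 7e.

f87e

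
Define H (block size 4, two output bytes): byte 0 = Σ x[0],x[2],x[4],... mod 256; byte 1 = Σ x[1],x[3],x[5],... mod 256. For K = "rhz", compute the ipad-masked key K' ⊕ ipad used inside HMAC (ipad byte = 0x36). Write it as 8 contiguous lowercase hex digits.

Key "rhz" = 72 68 7a is 3 bytes ≤ B = 4; zero-pad to 4 bytes: K' = 72 68 7a 00.
XOR each byte with 0x36: 72⊕36=44, 68⊕36=5e, 7a⊕36=4c, 00⊕36=36.

445e4c36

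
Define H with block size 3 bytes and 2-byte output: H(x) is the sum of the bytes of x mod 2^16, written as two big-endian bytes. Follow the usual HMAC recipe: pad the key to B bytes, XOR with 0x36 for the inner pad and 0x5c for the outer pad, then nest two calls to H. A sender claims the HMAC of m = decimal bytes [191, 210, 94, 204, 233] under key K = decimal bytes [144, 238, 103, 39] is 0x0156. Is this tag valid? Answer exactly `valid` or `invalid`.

valid

Key decimal bytes [144, 238, 103, 39] = 90 ee 67 27 is 4 bytes > B = 3, so hash it first: H(key) = 02 0c, then zero-pad to 3 bytes: K' = 02 0c 00.
K' ⊕ ipad = 34 3a 36; K' ⊕ opad = 5e 50 5c.
Inner hash: sum = 52+58+54+191+210+94+204+233 = 1096 → 04 48.
Outer hash (recomputed tag): sum = 94+80+92+4+72 = 342 → 01 56.
Recomputed tag = 0156; claimed = 0156 → match.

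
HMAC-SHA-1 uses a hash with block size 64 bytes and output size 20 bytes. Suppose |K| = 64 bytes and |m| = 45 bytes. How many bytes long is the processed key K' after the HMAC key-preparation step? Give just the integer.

64

Key is 64 ≤ 64 bytes, zero-padded: |K'| = 64.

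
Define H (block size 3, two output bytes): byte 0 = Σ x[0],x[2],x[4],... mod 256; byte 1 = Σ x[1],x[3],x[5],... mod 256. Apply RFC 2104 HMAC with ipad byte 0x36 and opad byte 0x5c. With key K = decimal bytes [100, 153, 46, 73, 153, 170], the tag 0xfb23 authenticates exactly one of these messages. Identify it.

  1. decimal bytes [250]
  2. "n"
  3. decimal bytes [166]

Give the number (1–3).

Key decimal bytes [100, 153, 46, 73, 153, 170] = 64 99 2e 49 99 aa is 6 bytes > B = 3, so hash it first: H(key) = 2b 8c, then zero-pad to 3 bytes: K' = 2b 8c 00.
K' ⊕ ipad = 1d ba 36; K' ⊕ opad = 77 d0 5c.
m1: inner = H(1d ba 36 fa) = 53 b4; tag = H(77 d0 5c 53 b4) = 8723
m2: inner = H(1d ba 36 6e) = 53 28; tag = H(77 d0 5c 53 28) = fb23 ← matches
m3: inner = H(1d ba 36 a6) = 53 60; tag = H(77 d0 5c 53 60) = 3323

2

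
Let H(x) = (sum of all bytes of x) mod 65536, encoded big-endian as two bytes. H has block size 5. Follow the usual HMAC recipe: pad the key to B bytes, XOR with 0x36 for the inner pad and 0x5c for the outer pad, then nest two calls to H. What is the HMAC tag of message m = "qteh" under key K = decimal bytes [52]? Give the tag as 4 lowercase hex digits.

Key decimal bytes [52] = 34 is 1 byte ≤ B = 5; zero-pad to 5 bytes: K' = 34 00 00 00 00.
K' ⊕ ipad = 02 36 36 36 36.  K' ⊕ opad = 68 5c 5c 5c 5c.
Inner input = (K'⊕ipad) ∥ m = 02 36 36 36 36 ∥ 71 74 65 68.
Inner hash: sum = 2+54+54+54+54+113+116+101+104 = 652 → 02 8c.
Outer input = (K'⊕opad) ∥ inner = 68 5c 5c 5c 5c ∥ 02 8c.
Outer hash (tag): sum = 104+92+92+92+92+2+140 = 614 → 02 66.

0266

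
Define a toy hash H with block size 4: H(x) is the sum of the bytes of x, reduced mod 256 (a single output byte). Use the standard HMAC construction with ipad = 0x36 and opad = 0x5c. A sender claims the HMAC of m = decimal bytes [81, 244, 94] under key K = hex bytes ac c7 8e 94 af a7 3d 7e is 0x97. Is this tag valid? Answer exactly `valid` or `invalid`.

Key hex bytes ac c7 8e 94 af a7 3d 7e is 8 bytes > B = 4, so hash it first: H(key) = a6, then zero-pad to 4 bytes: K' = a6 00 00 00.
K' ⊕ ipad = 90 36 36 36; K' ⊕ opad = fa 5c 5c 5c.
Inner hash: sum = 144+54+54+54+81+244+94 = 725; mod 256 = 213 → d5.
Outer hash (recomputed tag): sum = 250+92+92+92+213 = 739; mod 256 = 227 → e3.
Recomputed tag = e3; claimed = 97 → mismatch.

invalid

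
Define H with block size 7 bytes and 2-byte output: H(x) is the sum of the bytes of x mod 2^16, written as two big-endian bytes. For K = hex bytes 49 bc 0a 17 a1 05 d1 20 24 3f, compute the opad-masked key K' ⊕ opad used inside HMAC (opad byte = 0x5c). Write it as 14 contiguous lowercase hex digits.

5f7c5c5c5c5c5c

Key hex bytes 49 bc 0a 17 a1 05 d1 20 24 3f is 10 bytes > B = 7, so hash it first: H(key) = 03 20, then zero-pad to 7 bytes: K' = 03 20 00 00 00 00 00.
XOR each byte with 0x5c: 03⊕5c=5f, 20⊕5c=7c, 00⊕5c=5c, 00⊕5c=5c, 00⊕5c=5c, 00⊕5c=5c, 00⊕5c=5c.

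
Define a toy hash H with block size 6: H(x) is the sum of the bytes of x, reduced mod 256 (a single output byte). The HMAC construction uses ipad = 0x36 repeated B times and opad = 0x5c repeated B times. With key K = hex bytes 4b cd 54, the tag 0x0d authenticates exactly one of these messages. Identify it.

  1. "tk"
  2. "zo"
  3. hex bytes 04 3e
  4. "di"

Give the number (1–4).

4

Key hex bytes 4b cd 54 is 3 bytes ≤ B = 6; zero-pad to 6 bytes: K' = 4b cd 54 00 00 00.
K' ⊕ ipad = 7d fb 62 36 36 36; K' ⊕ opad = 17 91 08 5c 5c 5c.
m1: inner = H(7d fb 62 36 36 36 74 6b) = 5b; tag = H(17 91 08 5c 5c 5c 5b) = 1f
m2: inner = H(7d fb 62 36 36 36 7a 6f) = 65; tag = H(17 91 08 5c 5c 5c 65) = 29
m3: inner = H(7d fb 62 36 36 36 04 3e) = be; tag = H(17 91 08 5c 5c 5c be) = 82
m4: inner = H(7d fb 62 36 36 36 64 69) = 49; tag = H(17 91 08 5c 5c 5c 49) = 0d ← matches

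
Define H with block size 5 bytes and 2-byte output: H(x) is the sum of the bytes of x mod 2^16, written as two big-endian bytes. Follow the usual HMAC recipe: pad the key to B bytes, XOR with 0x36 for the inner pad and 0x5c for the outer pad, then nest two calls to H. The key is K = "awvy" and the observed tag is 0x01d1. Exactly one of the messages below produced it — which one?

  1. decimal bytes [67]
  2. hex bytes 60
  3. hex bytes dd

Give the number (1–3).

Key "awvy" = 61 77 76 79 is 4 bytes ≤ B = 5; zero-pad to 5 bytes: K' = 61 77 76 79 00.
K' ⊕ ipad = 57 41 40 4f 36; K' ⊕ opad = 3d 2b 2a 25 5c.
m1: inner = H(57 41 40 4f 36 43) = 01 a0; tag = H(3d 2b 2a 25 5c 01 a0) = 01b4
m2: inner = H(57 41 40 4f 36 60) = 01 bd; tag = H(3d 2b 2a 25 5c 01 bd) = 01d1 ← matches
m3: inner = H(57 41 40 4f 36 dd) = 02 3a; tag = H(3d 2b 2a 25 5c 02 3a) = 014f

2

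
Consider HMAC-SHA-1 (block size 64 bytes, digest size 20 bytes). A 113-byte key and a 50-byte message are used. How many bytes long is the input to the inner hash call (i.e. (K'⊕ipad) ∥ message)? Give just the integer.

114

Key is 113 > 64 bytes, so it is hashed to 20 bytes then zero-padded to 64: |K'| = 64.
Inner input = (K'⊕ipad) ∥ m → 64 + 50 = 114 bytes.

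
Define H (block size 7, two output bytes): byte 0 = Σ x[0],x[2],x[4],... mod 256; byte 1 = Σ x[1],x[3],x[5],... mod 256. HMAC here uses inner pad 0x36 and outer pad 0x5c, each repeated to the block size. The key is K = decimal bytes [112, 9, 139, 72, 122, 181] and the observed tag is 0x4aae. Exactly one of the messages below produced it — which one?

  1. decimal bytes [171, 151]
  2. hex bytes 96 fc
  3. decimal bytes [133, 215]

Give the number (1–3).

3

Key decimal bytes [112, 9, 139, 72, 122, 181] = 70 09 8b 48 7a b5 is 6 bytes ≤ B = 7; zero-pad to 7 bytes: K' = 70 09 8b 48 7a b5 00.
K' ⊕ ipad = 46 3f bd 7e 4c 83 36; K' ⊕ opad = 2c 55 d7 14 26 e9 5c.
m1: inner = H(46 3f bd 7e 4c 83 36 ab 97) = 1c eb; tag = H(2c 55 d7 14 26 e9 5c 1c eb) = 706e
m2: inner = H(46 3f bd 7e 4c 83 36 96 fc) = 81 d6; tag = H(2c 55 d7 14 26 e9 5c 81 d6) = 5bd3
m3: inner = H(46 3f bd 7e 4c 83 36 85 d7) = 5c c5; tag = H(2c 55 d7 14 26 e9 5c 5c c5) = 4aae ← matches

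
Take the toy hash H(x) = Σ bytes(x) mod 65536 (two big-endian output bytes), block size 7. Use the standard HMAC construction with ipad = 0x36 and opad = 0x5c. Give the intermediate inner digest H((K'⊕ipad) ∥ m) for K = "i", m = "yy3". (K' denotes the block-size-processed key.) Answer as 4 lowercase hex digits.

Key "i" = 69 is 1 byte ≤ B = 7; zero-pad to 7 bytes: K' = 69 00 00 00 00 00 00.
K' ⊕ ipad = 5f 36 36 36 36 36 36.
Inner input = 5f 36 36 36 36 36 36 ∥ 79 79 33.
Inner hash: sum = 95+54+54+54+54+54+54+121+121+51 = 712 → 02 c8.

02c8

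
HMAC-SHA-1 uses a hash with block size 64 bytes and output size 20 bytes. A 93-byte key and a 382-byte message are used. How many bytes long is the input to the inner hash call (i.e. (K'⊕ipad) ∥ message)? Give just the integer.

446

Key is 93 > 64 bytes, so it is hashed to 20 bytes then zero-padded to 64: |K'| = 64.
Inner input = (K'⊕ipad) ∥ m → 64 + 382 = 446 bytes.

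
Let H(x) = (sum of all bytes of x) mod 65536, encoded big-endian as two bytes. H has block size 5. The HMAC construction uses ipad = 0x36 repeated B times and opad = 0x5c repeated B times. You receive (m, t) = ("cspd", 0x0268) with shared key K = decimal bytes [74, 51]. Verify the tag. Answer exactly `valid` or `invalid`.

Key decimal bytes [74, 51] = 4a 33 is 2 bytes ≤ B = 5; zero-pad to 5 bytes: K' = 4a 33 00 00 00.
K' ⊕ ipad = 7c 05 36 36 36; K' ⊕ opad = 16 6f 5c 5c 5c.
Inner hash: sum = 124+5+54+54+54+99+115+112+100 = 717 → 02 cd.
Outer hash (recomputed tag): sum = 22+111+92+92+92+2+205 = 616 → 02 68.
Recomputed tag = 0268; claimed = 0268 → match.

valid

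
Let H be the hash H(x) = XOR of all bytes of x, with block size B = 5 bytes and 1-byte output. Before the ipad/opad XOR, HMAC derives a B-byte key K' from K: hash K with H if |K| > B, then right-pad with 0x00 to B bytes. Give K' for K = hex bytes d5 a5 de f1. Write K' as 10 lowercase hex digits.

Key hex bytes d5 a5 de f1 is 4 bytes ≤ B = 5; zero-pad to 5 bytes: K' = d5 a5 de f1 00.

d5a5def100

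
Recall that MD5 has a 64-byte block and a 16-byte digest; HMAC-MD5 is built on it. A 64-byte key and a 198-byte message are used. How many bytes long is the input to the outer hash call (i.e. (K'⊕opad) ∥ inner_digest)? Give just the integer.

Key is 64 ≤ 64 bytes, zero-padded: |K'| = 64.
Outer input = (K'⊕opad) ∥ H(inner) → 64 + 16 = 80 bytes.

80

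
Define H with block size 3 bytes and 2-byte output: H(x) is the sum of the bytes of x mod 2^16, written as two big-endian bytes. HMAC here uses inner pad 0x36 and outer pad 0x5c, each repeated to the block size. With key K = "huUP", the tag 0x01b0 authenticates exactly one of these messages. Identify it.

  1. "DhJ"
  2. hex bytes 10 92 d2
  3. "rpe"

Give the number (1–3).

1

Key "huUP" = 68 75 55 50 is 4 bytes > B = 3, so hash it first: H(key) = 01 82, then zero-pad to 3 bytes: K' = 01 82 00.
K' ⊕ ipad = 37 b4 36; K' ⊕ opad = 5d de 5c.
m1: inner = H(37 b4 36 44 68 4a) = 02 17; tag = H(5d de 5c 02 17) = 01b0 ← matches
m2: inner = H(37 b4 36 10 92 d2) = 02 95; tag = H(5d de 5c 02 95) = 022e
m3: inner = H(37 b4 36 72 70 65) = 02 68; tag = H(5d de 5c 02 68) = 0201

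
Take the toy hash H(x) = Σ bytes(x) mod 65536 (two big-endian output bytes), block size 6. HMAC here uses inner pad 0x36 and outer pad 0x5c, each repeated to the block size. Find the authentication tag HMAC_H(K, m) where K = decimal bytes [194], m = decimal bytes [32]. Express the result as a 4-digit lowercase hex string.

028e

Key decimal bytes [194] = c2 is 1 byte ≤ B = 6; zero-pad to 6 bytes: K' = c2 00 00 00 00 00.
K' ⊕ ipad = f4 36 36 36 36 36.  K' ⊕ opad = 9e 5c 5c 5c 5c 5c.
Inner input = (K'⊕ipad) ∥ m = f4 36 36 36 36 36 ∥ 20.
Inner hash: sum = 244+54+54+54+54+54+32 = 546 → 02 22.
Outer input = (K'⊕opad) ∥ inner = 9e 5c 5c 5c 5c 5c ∥ 02 22.
Outer hash (tag): sum = 158+92+92+92+92+92+2+34 = 654 → 02 8e.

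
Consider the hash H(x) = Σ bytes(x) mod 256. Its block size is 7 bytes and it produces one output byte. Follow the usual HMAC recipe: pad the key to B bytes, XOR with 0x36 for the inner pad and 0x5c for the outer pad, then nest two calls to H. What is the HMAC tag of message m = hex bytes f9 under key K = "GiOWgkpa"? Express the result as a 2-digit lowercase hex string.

d9

Key "GiOWgkpa" = 47 69 4f 57 67 6b 70 61 is 8 bytes > B = 7, so hash it first: H(key) = f9, then zero-pad to 7 bytes: K' = f9 00 00 00 00 00 00.
K' ⊕ ipad = cf 36 36 36 36 36 36.  K' ⊕ opad = a5 5c 5c 5c 5c 5c 5c.
Inner input = (K'⊕ipad) ∥ m = cf 36 36 36 36 36 36 ∥ f9.
Inner hash: sum = 207+54+54+54+54+54+54+249 = 780; mod 256 = 12 → 0c.
Outer input = (K'⊕opad) ∥ inner = a5 5c 5c 5c 5c 5c 5c ∥ 0c.
Outer hash (tag): sum = 165+92+92+92+92+92+92+12 = 729; mod 256 = 217 → d9.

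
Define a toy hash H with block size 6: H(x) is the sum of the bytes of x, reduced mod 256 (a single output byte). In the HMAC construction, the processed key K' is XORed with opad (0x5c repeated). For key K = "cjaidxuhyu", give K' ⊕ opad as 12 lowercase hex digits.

625c5c5c5c5c

Key "cjaidxuhyu" = 63 6a 61 69 64 78 75 68 79 75 is 10 bytes > B = 6, so hash it first: H(key) = 3e, then zero-pad to 6 bytes: K' = 3e 00 00 00 00 00.
XOR each byte with 0x5c: 3e⊕5c=62, 00⊕5c=5c, 00⊕5c=5c, 00⊕5c=5c, 00⊕5c=5c, 00⊕5c=5c.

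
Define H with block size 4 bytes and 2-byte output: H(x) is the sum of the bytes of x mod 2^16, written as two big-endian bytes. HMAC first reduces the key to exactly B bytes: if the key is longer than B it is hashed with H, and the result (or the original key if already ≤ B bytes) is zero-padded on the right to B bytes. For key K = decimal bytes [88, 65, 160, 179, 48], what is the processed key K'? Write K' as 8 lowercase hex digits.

021c0000

|K| = 5 > B = 4, so first hash the key.
H(K): sum = 88+65+160+179+48 = 540 → 02 1c.
Zero-pad H(K) = 02 1c to 4 bytes: K' = 02 1c 00 00.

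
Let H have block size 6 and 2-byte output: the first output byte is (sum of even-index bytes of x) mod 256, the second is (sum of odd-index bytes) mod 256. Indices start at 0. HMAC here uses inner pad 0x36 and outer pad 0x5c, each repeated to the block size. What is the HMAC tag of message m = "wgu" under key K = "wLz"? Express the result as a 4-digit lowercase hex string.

5c15

Key "wLz" = 77 4c 7a is 3 bytes ≤ B = 6; zero-pad to 6 bytes: K' = 77 4c 7a 00 00 00.
K' ⊕ ipad = 41 7a 4c 36 36 36.  K' ⊕ opad = 2b 10 26 5c 5c 5c.
Inner input = (K'⊕ipad) ∥ m = 41 7a 4c 36 36 36 ∥ 77 67 75.
Inner hash: even-index sum = 431 mod 256 = 175; odd-index sum = 333 mod 256 = 77 → af 4d.
Outer input = (K'⊕opad) ∥ inner = 2b 10 26 5c 5c 5c ∥ af 4d.
Outer hash (tag): even-index sum = 348 mod 256 = 92; odd-index sum = 277 mod 256 = 21 → 5c 15.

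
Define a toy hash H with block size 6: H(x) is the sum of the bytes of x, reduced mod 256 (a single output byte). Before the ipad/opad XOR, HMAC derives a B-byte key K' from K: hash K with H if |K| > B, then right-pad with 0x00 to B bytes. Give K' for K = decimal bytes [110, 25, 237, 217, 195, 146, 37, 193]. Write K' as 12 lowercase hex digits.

|K| = 8 > B = 6, so first hash the key.
H(K): sum = 110+25+237+217+195+146+37+193 = 1160; mod 256 = 136 → 88.
Zero-pad H(K) = 88 to 6 bytes: K' = 88 00 00 00 00 00.

880000000000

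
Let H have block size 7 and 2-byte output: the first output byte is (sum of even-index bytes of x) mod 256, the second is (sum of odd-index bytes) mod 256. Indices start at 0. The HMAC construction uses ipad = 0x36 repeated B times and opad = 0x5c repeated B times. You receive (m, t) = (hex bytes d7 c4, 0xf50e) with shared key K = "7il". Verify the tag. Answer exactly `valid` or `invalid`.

Key "7il" = 37 69 6c is 3 bytes ≤ B = 7; zero-pad to 7 bytes: K' = 37 69 6c 00 00 00 00.
K' ⊕ ipad = 01 5f 5a 36 36 36 36; K' ⊕ opad = 6b 35 30 5c 5c 5c 5c.
Inner hash: even-index sum = 395 mod 256 = 139; odd-index sum = 418 mod 256 = 162 → 8b a2.
Outer hash (recomputed tag): even-index sum = 501 mod 256 = 245; odd-index sum = 376 mod 256 = 120 → f5 78.
Recomputed tag = f578; claimed = f50e → mismatch.

invalid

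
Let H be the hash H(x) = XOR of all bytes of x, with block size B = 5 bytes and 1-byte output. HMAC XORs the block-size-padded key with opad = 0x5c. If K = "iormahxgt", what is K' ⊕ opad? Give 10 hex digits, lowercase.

275c5c5c5c

Key "iormahxgt" = 69 6f 72 6d 61 68 78 67 74 is 9 bytes > B = 5, so hash it first: H(key) = 7b, then zero-pad to 5 bytes: K' = 7b 00 00 00 00.
XOR each byte with 0x5c: 7b⊕5c=27, 00⊕5c=5c, 00⊕5c=5c, 00⊕5c=5c, 00⊕5c=5c.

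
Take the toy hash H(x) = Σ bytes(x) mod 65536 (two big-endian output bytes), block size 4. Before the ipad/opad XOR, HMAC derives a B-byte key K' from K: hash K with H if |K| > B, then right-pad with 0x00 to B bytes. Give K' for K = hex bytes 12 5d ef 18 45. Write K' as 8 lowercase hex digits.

|K| = 5 > B = 4, so first hash the key.
H(K): sum = 18+93+239+24+69 = 443 → 01 bb.
Zero-pad H(K) = 01 bb to 4 bytes: K' = 01 bb 00 00.

01bb0000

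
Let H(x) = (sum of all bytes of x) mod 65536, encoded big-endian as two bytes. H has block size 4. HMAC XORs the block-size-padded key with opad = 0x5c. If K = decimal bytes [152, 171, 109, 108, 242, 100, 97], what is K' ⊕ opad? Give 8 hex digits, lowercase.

Key decimal bytes [152, 171, 109, 108, 242, 100, 97] = 98 ab 6d 6c f2 64 61 is 7 bytes > B = 4, so hash it first: H(key) = 03 d3, then zero-pad to 4 bytes: K' = 03 d3 00 00.
XOR each byte with 0x5c: 03⊕5c=5f, d3⊕5c=8f, 00⊕5c=5c, 00⊕5c=5c.

5f8f5c5c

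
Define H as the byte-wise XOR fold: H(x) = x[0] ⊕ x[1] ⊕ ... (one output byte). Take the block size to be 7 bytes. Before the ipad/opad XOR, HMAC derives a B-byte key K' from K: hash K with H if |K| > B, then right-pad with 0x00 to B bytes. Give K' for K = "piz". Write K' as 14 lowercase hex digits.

Key "piz" = 70 69 7a is 3 bytes ≤ B = 7; zero-pad to 7 bytes: K' = 70 69 7a 00 00 00 00.

70697a00000000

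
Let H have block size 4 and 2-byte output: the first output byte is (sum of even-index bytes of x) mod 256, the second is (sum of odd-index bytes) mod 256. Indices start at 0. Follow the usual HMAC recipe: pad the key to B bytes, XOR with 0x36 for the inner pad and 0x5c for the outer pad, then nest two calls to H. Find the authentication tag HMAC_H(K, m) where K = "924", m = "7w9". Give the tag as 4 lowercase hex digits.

4e7b

Key "924" = 39 32 34 is 3 bytes ≤ B = 4; zero-pad to 4 bytes: K' = 39 32 34 00.
K' ⊕ ipad = 0f 04 02 36.  K' ⊕ opad = 65 6e 68 5c.
Inner input = (K'⊕ipad) ∥ m = 0f 04 02 36 ∥ 37 77 39.
Inner hash: even-index sum = 129 mod 256 = 129; odd-index sum = 177 mod 256 = 177 → 81 b1.
Outer input = (K'⊕opad) ∥ inner = 65 6e 68 5c ∥ 81 b1.
Outer hash (tag): even-index sum = 334 mod 256 = 78; odd-index sum = 379 mod 256 = 123 → 4e 7b.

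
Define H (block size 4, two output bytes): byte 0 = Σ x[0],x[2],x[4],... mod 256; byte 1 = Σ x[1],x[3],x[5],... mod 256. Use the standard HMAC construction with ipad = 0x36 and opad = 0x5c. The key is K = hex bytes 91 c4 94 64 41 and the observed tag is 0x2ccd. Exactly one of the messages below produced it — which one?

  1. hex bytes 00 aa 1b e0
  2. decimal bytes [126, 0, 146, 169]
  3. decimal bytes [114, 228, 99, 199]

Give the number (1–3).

2

Key hex bytes 91 c4 94 64 41 is 5 bytes > B = 4, so hash it first: H(key) = 66 28, then zero-pad to 4 bytes: K' = 66 28 00 00.
K' ⊕ ipad = 50 1e 36 36; K' ⊕ opad = 3a 74 5c 5c.
m1: inner = H(50 1e 36 36 00 aa 1b e0) = a1 de; tag = H(3a 74 5c 5c a1 de) = 37ae
m2: inner = H(50 1e 36 36 7e 00 92 a9) = 96 fd; tag = H(3a 74 5c 5c 96 fd) = 2ccd ← matches
m3: inner = H(50 1e 36 36 72 e4 63 c7) = 5b ff; tag = H(3a 74 5c 5c 5b ff) = f1cf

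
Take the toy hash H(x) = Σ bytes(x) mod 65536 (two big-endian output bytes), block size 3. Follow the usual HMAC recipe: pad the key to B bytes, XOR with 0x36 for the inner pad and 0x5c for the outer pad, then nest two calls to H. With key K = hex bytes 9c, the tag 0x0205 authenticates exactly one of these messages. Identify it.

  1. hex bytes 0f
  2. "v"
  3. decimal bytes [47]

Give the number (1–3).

2

Key hex bytes 9c is 1 byte ≤ B = 3; zero-pad to 3 bytes: K' = 9c 00 00.
K' ⊕ ipad = aa 36 36; K' ⊕ opad = c0 5c 5c.
m1: inner = H(aa 36 36 0f) = 01 25; tag = H(c0 5c 5c 01 25) = 019e
m2: inner = H(aa 36 36 76) = 01 8c; tag = H(c0 5c 5c 01 8c) = 0205 ← matches
m3: inner = H(aa 36 36 2f) = 01 45; tag = H(c0 5c 5c 01 45) = 01be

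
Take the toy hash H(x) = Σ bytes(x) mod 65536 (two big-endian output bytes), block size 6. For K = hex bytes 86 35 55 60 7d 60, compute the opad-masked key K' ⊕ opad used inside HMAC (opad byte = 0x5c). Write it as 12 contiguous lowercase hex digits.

da69093c213c

Key hex bytes 86 35 55 60 7d 60 is exactly B = 6 bytes: K' = 86 35 55 60 7d 60.
XOR each byte with 0x5c: 86⊕5c=da, 35⊕5c=69, 55⊕5c=09, 60⊕5c=3c, 7d⊕5c=21, 60⊕5c=3c.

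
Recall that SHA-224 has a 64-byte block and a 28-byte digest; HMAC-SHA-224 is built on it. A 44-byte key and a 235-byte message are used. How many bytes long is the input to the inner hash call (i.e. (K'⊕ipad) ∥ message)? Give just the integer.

299

Key is 44 ≤ 64 bytes, zero-padded: |K'| = 64.
Inner input = (K'⊕ipad) ∥ m → 64 + 235 = 299 bytes.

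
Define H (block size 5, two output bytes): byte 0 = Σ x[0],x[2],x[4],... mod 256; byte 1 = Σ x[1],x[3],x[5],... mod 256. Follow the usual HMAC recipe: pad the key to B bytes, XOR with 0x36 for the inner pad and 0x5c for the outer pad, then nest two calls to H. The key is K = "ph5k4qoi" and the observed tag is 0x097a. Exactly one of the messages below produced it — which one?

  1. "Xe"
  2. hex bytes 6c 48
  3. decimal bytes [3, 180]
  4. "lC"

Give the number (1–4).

4

Key "ph5k4qoi" = 70 68 35 6b 34 71 6f 69 is 8 bytes > B = 5, so hash it first: H(key) = 48 ad, then zero-pad to 5 bytes: K' = 48 ad 00 00 00.
K' ⊕ ipad = 7e 9b 36 36 36; K' ⊕ opad = 14 f1 5c 5c 5c.
m1: inner = H(7e 9b 36 36 36 58 65) = 4f 29; tag = H(14 f1 5c 5c 5c 4f 29) = f59c
m2: inner = H(7e 9b 36 36 36 6c 48) = 32 3d; tag = H(14 f1 5c 5c 5c 32 3d) = 097f
m3: inner = H(7e 9b 36 36 36 03 b4) = 9e d4; tag = H(14 f1 5c 5c 5c 9e d4) = a0eb
m4: inner = H(7e 9b 36 36 36 6c 43) = 2d 3d; tag = H(14 f1 5c 5c 5c 2d 3d) = 097a ← matches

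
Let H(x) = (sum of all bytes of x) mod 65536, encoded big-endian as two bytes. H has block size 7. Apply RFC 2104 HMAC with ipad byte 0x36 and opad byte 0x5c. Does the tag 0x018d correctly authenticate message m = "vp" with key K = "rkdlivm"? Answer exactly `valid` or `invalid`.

Key "rkdlivm" = 72 6b 64 6c 69 76 6d is exactly B = 7 bytes: K' = 72 6b 64 6c 69 76 6d.
K' ⊕ ipad = 44 5d 52 5a 5f 40 5b; K' ⊕ opad = 2e 37 38 30 35 2a 31.
Inner hash: sum = 68+93+82+90+95+64+91+118+112 = 813 → 03 2d.
Outer hash (recomputed tag): sum = 46+55+56+48+53+42+49+3+45 = 397 → 01 8d.
Recomputed tag = 018d; claimed = 018d → match.

valid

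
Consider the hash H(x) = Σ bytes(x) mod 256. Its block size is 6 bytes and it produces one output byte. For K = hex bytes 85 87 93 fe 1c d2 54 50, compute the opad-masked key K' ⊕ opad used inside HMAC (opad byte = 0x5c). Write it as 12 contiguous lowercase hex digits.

735c5c5c5c5c

Key hex bytes 85 87 93 fe 1c d2 54 50 is 8 bytes > B = 6, so hash it first: H(key) = 2f, then zero-pad to 6 bytes: K' = 2f 00 00 00 00 00.
XOR each byte with 0x5c: 2f⊕5c=73, 00⊕5c=5c, 00⊕5c=5c, 00⊕5c=5c, 00⊕5c=5c, 00⊕5c=5c.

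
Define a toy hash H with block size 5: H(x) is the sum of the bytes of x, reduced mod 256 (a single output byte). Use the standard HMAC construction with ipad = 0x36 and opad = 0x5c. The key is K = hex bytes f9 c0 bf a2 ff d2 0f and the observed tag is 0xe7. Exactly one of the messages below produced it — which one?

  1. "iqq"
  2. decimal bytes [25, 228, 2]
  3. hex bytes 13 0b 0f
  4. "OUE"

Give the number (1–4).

Key hex bytes f9 c0 bf a2 ff d2 0f is 7 bytes > B = 5, so hash it first: H(key) = fa, then zero-pad to 5 bytes: K' = fa 00 00 00 00.
K' ⊕ ipad = cc 36 36 36 36; K' ⊕ opad = a6 5c 5c 5c 5c.
m1: inner = H(cc 36 36 36 36 69 71 71) = ef; tag = H(a6 5c 5c 5c 5c ef) = 05
m2: inner = H(cc 36 36 36 36 19 e4 02) = a3; tag = H(a6 5c 5c 5c 5c a3) = b9
m3: inner = H(cc 36 36 36 36 13 0b 0f) = d1; tag = H(a6 5c 5c 5c 5c d1) = e7 ← matches
m4: inner = H(cc 36 36 36 36 4f 55 45) = 8d; tag = H(a6 5c 5c 5c 5c 8d) = a3

3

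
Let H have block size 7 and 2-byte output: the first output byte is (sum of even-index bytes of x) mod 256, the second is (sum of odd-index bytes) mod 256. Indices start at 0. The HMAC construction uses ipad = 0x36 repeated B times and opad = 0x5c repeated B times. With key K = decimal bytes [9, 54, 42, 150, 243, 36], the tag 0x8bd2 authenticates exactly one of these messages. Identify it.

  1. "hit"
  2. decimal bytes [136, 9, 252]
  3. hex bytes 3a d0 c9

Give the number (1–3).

Key decimal bytes [9, 54, 42, 150, 243, 36] = 09 36 2a 96 f3 24 is 6 bytes ≤ B = 7; zero-pad to 7 bytes: K' = 09 36 2a 96 f3 24 00.
K' ⊕ ipad = 3f 00 1c a0 c5 12 36; K' ⊕ opad = 55 6a 76 ca af 78 5c.
m1: inner = H(3f 00 1c a0 c5 12 36 68 69 74) = bf 8e; tag = H(55 6a 76 ca af 78 5c bf 8e) = 646b
m2: inner = H(3f 00 1c a0 c5 12 36 88 09 fc) = 5f 36; tag = H(55 6a 76 ca af 78 5c 5f 36) = 0c0b
m3: inner = H(3f 00 1c a0 c5 12 36 3a d0 c9) = 26 b5; tag = H(55 6a 76 ca af 78 5c 26 b5) = 8bd2 ← matches

3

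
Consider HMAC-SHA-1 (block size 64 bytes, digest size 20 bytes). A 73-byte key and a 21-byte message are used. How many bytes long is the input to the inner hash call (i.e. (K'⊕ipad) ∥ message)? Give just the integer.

Key is 73 > 64 bytes, so it is hashed to 20 bytes then zero-padded to 64: |K'| = 64.
Inner input = (K'⊕ipad) ∥ m → 64 + 21 = 85 bytes.

85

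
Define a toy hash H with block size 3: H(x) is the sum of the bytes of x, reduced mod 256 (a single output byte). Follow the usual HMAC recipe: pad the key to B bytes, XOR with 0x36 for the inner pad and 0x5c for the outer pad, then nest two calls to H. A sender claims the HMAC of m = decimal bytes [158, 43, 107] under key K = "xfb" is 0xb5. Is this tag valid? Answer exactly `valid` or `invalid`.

invalid

Key "xfb" = 78 66 62 is exactly B = 3 bytes: K' = 78 66 62.
K' ⊕ ipad = 4e 50 54; K' ⊕ opad = 24 3a 3e.
Inner hash: sum = 78+80+84+158+43+107 = 550; mod 256 = 38 → 26.
Outer hash (recomputed tag): sum = 36+58+62+38 = 194 → c2.
Recomputed tag = c2; claimed = b5 → mismatch.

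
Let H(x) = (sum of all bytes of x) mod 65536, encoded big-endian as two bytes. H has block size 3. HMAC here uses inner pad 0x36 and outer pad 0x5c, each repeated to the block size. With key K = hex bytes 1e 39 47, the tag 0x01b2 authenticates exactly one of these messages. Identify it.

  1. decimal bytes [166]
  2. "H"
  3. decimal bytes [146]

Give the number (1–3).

2

Key hex bytes 1e 39 47 is exactly B = 3 bytes: K' = 1e 39 47.
K' ⊕ ipad = 28 0f 71; K' ⊕ opad = 42 65 1b.
m1: inner = H(28 0f 71 a6) = 01 4e; tag = H(42 65 1b 01 4e) = 0111
m2: inner = H(28 0f 71 48) = 00 f0; tag = H(42 65 1b 00 f0) = 01b2 ← matches
m3: inner = H(28 0f 71 92) = 01 3a; tag = H(42 65 1b 01 3a) = 00fd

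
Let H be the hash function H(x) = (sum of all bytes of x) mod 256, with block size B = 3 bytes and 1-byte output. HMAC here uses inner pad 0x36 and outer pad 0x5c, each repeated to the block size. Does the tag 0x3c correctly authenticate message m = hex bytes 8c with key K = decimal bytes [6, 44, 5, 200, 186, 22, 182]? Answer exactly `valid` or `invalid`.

Key decimal bytes [6, 44, 5, 200, 186, 22, 182] = 06 2c 05 c8 ba 16 b6 is 7 bytes > B = 3, so hash it first: H(key) = 85, then zero-pad to 3 bytes: K' = 85 00 00.
K' ⊕ ipad = b3 36 36; K' ⊕ opad = d9 5c 5c.
Inner hash: sum = 179+54+54+140 = 427; mod 256 = 171 → ab.
Outer hash (recomputed tag): sum = 217+92+92+171 = 572; mod 256 = 60 → 3c.
Recomputed tag = 3c; claimed = 3c → match.

valid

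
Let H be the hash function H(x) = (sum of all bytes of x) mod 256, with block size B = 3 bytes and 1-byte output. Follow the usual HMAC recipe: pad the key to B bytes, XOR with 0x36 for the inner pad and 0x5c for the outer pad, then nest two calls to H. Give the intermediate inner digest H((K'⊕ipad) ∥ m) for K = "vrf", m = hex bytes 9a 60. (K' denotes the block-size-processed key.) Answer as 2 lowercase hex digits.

ce

Key "vrf" = 76 72 66 is exactly B = 3 bytes: K' = 76 72 66.
K' ⊕ ipad = 40 44 50.
Inner input = 40 44 50 ∥ 9a 60.
Inner hash: sum = 64+68+80+154+96 = 462; mod 256 = 206 → ce.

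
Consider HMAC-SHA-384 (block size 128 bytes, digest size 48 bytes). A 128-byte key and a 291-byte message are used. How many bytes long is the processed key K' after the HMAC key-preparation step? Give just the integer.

Key is 128 ≤ 128 bytes, zero-padded: |K'| = 128.

128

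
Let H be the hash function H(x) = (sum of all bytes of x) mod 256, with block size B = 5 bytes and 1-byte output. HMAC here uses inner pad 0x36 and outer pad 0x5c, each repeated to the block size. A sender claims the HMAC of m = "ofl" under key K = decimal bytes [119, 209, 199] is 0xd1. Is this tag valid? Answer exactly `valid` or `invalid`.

valid

Key decimal bytes [119, 209, 199] = 77 d1 c7 is 3 bytes ≤ B = 5; zero-pad to 5 bytes: K' = 77 d1 c7 00 00.
K' ⊕ ipad = 41 e7 f1 36 36; K' ⊕ opad = 2b 8d 9b 5c 5c.
Inner hash: sum = 65+231+241+54+54+111+102+108 = 966; mod 256 = 198 → c6.
Outer hash (recomputed tag): sum = 43+141+155+92+92+198 = 721; mod 256 = 209 → d1.
Recomputed tag = d1; claimed = d1 → match.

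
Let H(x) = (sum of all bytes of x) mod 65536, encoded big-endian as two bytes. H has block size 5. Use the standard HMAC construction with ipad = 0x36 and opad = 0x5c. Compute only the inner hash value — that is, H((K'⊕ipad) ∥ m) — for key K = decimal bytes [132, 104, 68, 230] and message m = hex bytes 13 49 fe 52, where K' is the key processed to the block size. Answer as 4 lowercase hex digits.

0434

Key decimal bytes [132, 104, 68, 230] = 84 68 44 e6 is 4 bytes ≤ B = 5; zero-pad to 5 bytes: K' = 84 68 44 e6 00.
K' ⊕ ipad = b2 5e 72 d0 36.
Inner input = b2 5e 72 d0 36 ∥ 13 49 fe 52.
Inner hash: sum = 178+94+114+208+54+19+73+254+82 = 1076 → 04 34.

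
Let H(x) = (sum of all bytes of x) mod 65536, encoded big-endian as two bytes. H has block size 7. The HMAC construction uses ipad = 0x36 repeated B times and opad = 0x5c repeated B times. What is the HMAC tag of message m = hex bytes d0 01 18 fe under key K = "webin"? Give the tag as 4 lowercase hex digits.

Key "webin" = 77 65 62 69 6e is 5 bytes ≤ B = 7; zero-pad to 7 bytes: K' = 77 65 62 69 6e 00 00.
K' ⊕ ipad = 41 53 54 5f 58 36 36.  K' ⊕ opad = 2b 39 3e 35 32 5c 5c.
Inner input = (K'⊕ipad) ∥ m = 41 53 54 5f 58 36 36 ∥ d0 01 18 fe.
Inner hash: sum = 65+83+84+95+88+54+54+208+1+24+254 = 1010 → 03 f2.
Outer input = (K'⊕opad) ∥ inner = 2b 39 3e 35 32 5c 5c ∥ 03 f2.
Outer hash (tag): sum = 43+57+62+53+50+92+92+3+242 = 694 → 02 b6.

02b6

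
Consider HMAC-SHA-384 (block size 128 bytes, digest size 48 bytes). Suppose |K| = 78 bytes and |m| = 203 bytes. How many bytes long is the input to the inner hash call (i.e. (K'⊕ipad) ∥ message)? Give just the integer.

Key is 78 ≤ 128 bytes, zero-padded: |K'| = 128.
Inner input = (K'⊕ipad) ∥ m → 128 + 203 = 331 bytes.

331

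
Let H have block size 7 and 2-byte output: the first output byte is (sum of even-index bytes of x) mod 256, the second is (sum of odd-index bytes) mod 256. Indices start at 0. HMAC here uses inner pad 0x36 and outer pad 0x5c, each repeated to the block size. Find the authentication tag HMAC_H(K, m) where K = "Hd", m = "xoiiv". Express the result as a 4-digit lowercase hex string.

3de8

Key "Hd" = 48 64 is 2 bytes ≤ B = 7; zero-pad to 7 bytes: K' = 48 64 00 00 00 00 00.
K' ⊕ ipad = 7e 52 36 36 36 36 36.  K' ⊕ opad = 14 38 5c 5c 5c 5c 5c.
Inner input = (K'⊕ipad) ∥ m = 7e 52 36 36 36 36 36 ∥ 78 6f 69 69 76.
Inner hash: even-index sum = 504 mod 256 = 248; odd-index sum = 533 mod 256 = 21 → f8 15.
Outer input = (K'⊕opad) ∥ inner = 14 38 5c 5c 5c 5c 5c ∥ f8 15.
Outer hash (tag): even-index sum = 317 mod 256 = 61; odd-index sum = 488 mod 256 = 232 → 3d e8.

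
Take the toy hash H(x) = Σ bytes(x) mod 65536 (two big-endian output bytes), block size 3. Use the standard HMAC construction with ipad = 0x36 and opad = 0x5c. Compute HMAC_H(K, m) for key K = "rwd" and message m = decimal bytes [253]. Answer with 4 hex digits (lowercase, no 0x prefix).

Key "rwd" = 72 77 64 is exactly B = 3 bytes: K' = 72 77 64.
K' ⊕ ipad = 44 41 52.  K' ⊕ opad = 2e 2b 38.
Inner input = (K'⊕ipad) ∥ m = 44 41 52 ∥ fd.
Inner hash: sum = 68+65+82+253 = 468 → 01 d4.
Outer input = (K'⊕opad) ∥ inner = 2e 2b 38 ∥ 01 d4.
Outer hash (tag): sum = 46+43+56+1+212 = 358 → 01 66.

0166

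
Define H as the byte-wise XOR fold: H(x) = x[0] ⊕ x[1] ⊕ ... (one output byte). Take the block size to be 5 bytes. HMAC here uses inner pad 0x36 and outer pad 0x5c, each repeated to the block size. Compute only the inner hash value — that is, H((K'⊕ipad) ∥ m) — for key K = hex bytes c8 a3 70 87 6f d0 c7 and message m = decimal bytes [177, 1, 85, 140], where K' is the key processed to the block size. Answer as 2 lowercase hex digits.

Key hex bytes c8 a3 70 87 6f d0 c7 is 7 bytes > B = 5, so hash it first: H(key) = e4, then zero-pad to 5 bytes: K' = e4 00 00 00 00.
K' ⊕ ipad = d2 36 36 36 36.
Inner input = d2 36 36 36 36 ∥ b1 01 55 8c.
Inner hash: XOR d2⊕36⊕36⊕36⊕36⊕b1⊕01⊕55⊕8c = bb.

bb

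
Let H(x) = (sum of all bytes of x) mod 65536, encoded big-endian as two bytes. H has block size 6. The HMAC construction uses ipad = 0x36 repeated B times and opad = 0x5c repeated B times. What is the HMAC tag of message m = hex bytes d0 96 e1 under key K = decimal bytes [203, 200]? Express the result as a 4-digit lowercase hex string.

02ba

Key decimal bytes [203, 200] = cb c8 is 2 bytes ≤ B = 6; zero-pad to 6 bytes: K' = cb c8 00 00 00 00.
K' ⊕ ipad = fd fe 36 36 36 36.  K' ⊕ opad = 97 94 5c 5c 5c 5c.
Inner input = (K'⊕ipad) ∥ m = fd fe 36 36 36 36 ∥ d0 96 e1.
Inner hash: sum = 253+254+54+54+54+54+208+150+225 = 1306 → 05 1a.
Outer input = (K'⊕opad) ∥ inner = 97 94 5c 5c 5c 5c ∥ 05 1a.
Outer hash (tag): sum = 151+148+92+92+92+92+5+26 = 698 → 02 ba.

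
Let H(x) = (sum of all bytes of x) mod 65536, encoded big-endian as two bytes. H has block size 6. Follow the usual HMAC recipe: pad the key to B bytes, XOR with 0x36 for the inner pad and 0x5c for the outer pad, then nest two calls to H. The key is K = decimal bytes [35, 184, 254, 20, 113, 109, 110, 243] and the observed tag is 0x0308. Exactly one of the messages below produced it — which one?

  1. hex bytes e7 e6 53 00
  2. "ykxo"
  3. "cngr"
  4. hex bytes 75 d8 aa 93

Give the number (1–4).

Key decimal bytes [35, 184, 254, 20, 113, 109, 110, 243] = 23 b8 fe 14 71 6d 6e f3 is 8 bytes > B = 6, so hash it first: H(key) = 04 2c, then zero-pad to 6 bytes: K' = 04 2c 00 00 00 00.
K' ⊕ ipad = 32 1a 36 36 36 36; K' ⊕ opad = 58 70 5c 5c 5c 5c.
m1: inner = H(32 1a 36 36 36 36 e7 e6 53 00) = 03 44; tag = H(58 70 5c 5c 5c 5c 03 44) = 027f
m2: inner = H(32 1a 36 36 36 36 79 6b 78 6f) = 02 ef; tag = H(58 70 5c 5c 5c 5c 02 ef) = 0329
m3: inner = H(32 1a 36 36 36 36 63 6e 67 72) = 02 ce; tag = H(58 70 5c 5c 5c 5c 02 ce) = 0308 ← matches
m4: inner = H(32 1a 36 36 36 36 75 d8 aa 93) = 03 ae; tag = H(58 70 5c 5c 5c 5c 03 ae) = 02e9

3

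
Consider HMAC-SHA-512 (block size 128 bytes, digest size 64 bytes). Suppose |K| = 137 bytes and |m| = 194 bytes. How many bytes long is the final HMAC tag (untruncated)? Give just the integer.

The tag is one SHA-512 digest: 64 bytes.

64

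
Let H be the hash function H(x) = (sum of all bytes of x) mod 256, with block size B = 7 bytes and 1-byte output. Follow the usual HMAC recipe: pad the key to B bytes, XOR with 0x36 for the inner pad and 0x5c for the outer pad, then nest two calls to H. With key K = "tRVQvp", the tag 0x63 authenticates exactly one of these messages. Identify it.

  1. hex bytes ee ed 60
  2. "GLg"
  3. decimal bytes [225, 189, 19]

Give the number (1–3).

Key "tRVQvp" = 74 52 56 51 76 70 is 6 bytes ≤ B = 7; zero-pad to 7 bytes: K' = 74 52 56 51 76 70 00.
K' ⊕ ipad = 42 64 60 67 40 46 36; K' ⊕ opad = 28 0e 0a 0d 2a 2c 5c.
m1: inner = H(42 64 60 67 40 46 36 ee ed 60) = 64; tag = H(28 0e 0a 0d 2a 2c 5c 64) = 63 ← matches
m2: inner = H(42 64 60 67 40 46 36 47 4c 67) = 23; tag = H(28 0e 0a 0d 2a 2c 5c 23) = 22
m3: inner = H(42 64 60 67 40 46 36 e1 bd 13) = da; tag = H(28 0e 0a 0d 2a 2c 5c da) = d9

1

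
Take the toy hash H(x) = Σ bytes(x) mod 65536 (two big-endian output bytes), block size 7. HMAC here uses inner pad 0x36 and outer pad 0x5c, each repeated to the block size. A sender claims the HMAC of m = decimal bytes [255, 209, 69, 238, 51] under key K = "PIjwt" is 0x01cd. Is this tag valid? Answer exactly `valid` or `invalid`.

valid

Key "PIjwt" = 50 49 6a 77 74 is 5 bytes ≤ B = 7; zero-pad to 7 bytes: K' = 50 49 6a 77 74 00 00.
K' ⊕ ipad = 66 7f 5c 41 42 36 36; K' ⊕ opad = 0c 15 36 2b 28 5c 5c.
Inner hash: sum = 102+127+92+65+66+54+54+255+209+69+238+51 = 1382 → 05 66.
Outer hash (recomputed tag): sum = 12+21+54+43+40+92+92+5+102 = 461 → 01 cd.
Recomputed tag = 01cd; claimed = 01cd → match.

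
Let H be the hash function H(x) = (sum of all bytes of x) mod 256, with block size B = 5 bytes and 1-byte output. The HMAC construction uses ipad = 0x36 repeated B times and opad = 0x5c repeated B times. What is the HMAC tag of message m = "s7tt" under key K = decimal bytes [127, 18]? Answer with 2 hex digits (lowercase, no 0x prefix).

26

Key decimal bytes [127, 18] = 7f 12 is 2 bytes ≤ B = 5; zero-pad to 5 bytes: K' = 7f 12 00 00 00.
K' ⊕ ipad = 49 24 36 36 36.  K' ⊕ opad = 23 4e 5c 5c 5c.
Inner input = (K'⊕ipad) ∥ m = 49 24 36 36 36 ∥ 73 37 74 74.
Inner hash: sum = 73+36+54+54+54+115+55+116+116 = 673; mod 256 = 161 → a1.
Outer input = (K'⊕opad) ∥ inner = 23 4e 5c 5c 5c ∥ a1.
Outer hash (tag): sum = 35+78+92+92+92+161 = 550; mod 256 = 38 → 26.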